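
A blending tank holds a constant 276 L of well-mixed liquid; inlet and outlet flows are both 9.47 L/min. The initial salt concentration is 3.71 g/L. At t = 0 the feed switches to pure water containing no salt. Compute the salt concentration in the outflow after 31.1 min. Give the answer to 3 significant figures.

Mass balance on the solute (V constant): V dC/dt = Q(C_in − C).
Rewrite as dC/dt + C/τ = C_in/τ, τ = V/Q = 29.145 min.
Integrating: C(t) = C_in + (C₀ − C_in) e^(−t/τ).
C(31.1) = 0 + (3.71 − 0)·e^(−31.1/29.145) = 0 + (3.7100)·0.34401 = 1.2763 g/L.

1.28 g/L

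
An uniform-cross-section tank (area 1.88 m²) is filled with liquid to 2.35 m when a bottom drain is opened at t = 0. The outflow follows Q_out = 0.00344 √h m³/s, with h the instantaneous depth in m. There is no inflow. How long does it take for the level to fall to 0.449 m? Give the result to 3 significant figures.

943 s

Accumulation of liquid (constant cross-section A): A dh/dt = −0.00344 √h.
∫ h^(−1/2) dh = −(0.00344/A) ∫ dt, giving 2√h = 2√h₀ − (0.00344/A) t.
t = 2A(√h₀ − √h)/0.00344 = 2·1.88·(√2.35 − √0.449)/0.00344
  = 3.7600 × (1.5330 − 0.67007) / 0.00344 = 943.17 s.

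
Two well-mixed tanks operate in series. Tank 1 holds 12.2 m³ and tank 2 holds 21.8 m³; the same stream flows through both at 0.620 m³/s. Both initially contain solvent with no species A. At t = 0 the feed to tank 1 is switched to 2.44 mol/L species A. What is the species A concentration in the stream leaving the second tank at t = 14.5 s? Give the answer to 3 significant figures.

0.256 mol/L

Species balance on tank i: dCᵢ/dt = (Cᵢ₋₁ − Cᵢ)/τᵢ with τᵢ = Vᵢ/Q.
τ₁ = 12.2/0.620 = 19.677 s; τ₂ = 21.8/0.620 = 35.161 s.
Tank 1: C₁ = C_in(1 − e^(−t/τ₁)). Tank 2 (τ₁ ≠ τ₂): C₂ = C_in[1 − (τ₁ e^(−t/τ₁) − τ₂ e^(−t/τ₂))/(τ₁ − τ₂)].
At t = 14.5: e^(−t/τ₁) = 0.47860, e^(−t/τ₂) = 0.66207.
C₂ = 2.44·[1 − (19.677·0.47860 − 35.161·0.66207)/(-15.484)] = 2.44·0.10478 = 0.25565 mol/L.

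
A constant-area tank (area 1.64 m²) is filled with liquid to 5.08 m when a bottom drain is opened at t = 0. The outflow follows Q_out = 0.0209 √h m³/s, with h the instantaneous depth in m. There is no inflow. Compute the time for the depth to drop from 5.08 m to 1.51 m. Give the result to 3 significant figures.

161 s

A dh/dt = −Q_out = −0.0209 √h.
∫ h^(−1/2) dh = −(0.0209/A) ∫ dt, giving 2√h = 2√h₀ − (0.0209/A) t.
t = 2A(√h₀ − √h)/0.0209 = 2·1.64·(√5.08 − √1.51)/0.0209
  = 3.2800 × (2.2539 − 1.2288) / 0.0209 = 160.87 s.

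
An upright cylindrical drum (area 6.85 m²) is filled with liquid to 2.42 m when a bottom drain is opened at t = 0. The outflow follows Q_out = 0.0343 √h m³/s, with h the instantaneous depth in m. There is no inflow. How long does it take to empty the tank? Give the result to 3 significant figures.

621 s

With no inflow, A dh/dt = −0.0343 √h.
This is separable: 2 d(√h)/dt = −0.0343/A, so √h = √h₀ − (0.0343/(2A)) t.
Tank is empty when √h = 0: t_empty = 2A√h₀/0.0343.
t_empty = 2·6.85·√2.42/0.0343 = 13.700·1.5556/0.0343 = 621.35 s.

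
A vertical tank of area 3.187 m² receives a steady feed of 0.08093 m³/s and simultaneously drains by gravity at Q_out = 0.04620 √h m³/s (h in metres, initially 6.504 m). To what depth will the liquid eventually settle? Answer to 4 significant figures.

3.069 m

Level balance: A dh/dt = 0.08093 − 0.04620 √h. Setting dh/dt = 0:
Q_in = 0.04620 √h_ss ⇒ √h_ss = 0.08093/0.04620 = 1.75173.
h_ss = 1.75173² = 3.06856 m. (Since h₀ = 6.504 m > h_ss, the level will fall toward this value.)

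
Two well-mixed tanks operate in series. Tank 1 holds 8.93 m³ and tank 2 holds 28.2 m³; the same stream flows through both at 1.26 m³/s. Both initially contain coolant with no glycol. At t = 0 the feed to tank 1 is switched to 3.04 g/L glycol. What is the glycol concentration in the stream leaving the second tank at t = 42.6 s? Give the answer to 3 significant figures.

Time constants: τᵢ = Vᵢ/Q for each well-mixed tank.
τ₁ = 8.93/1.26 = 7.0873 s; τ₂ = 28.2/1.26 = 22.381 s.
Tank 1: C₁ = C_in(1 − e^(−t/τ₁)). Tank 2 (τ₁ ≠ τ₂): C₂ = C_in[1 − (τ₁ e^(−t/τ₁) − τ₂ e^(−t/τ₂))/(τ₁ − τ₂)].
At t = 42.6: e^(−t/τ₁) = 0.0024522, e^(−t/τ₂) = 0.14906.
C₂ = 3.04·[1 − (7.0873·0.0024522 − 22.381·0.14906)/(-15.294)] = 3.04·0.78300 = 2.3803 g/L.

2.38 g/L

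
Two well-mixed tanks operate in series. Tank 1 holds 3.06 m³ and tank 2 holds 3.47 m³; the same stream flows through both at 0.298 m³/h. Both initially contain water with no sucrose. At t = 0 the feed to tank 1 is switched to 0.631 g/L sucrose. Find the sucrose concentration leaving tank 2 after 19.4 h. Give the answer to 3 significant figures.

Each tank obeys Vᵢ dCᵢ/dt = Q(Cᵢ₋₁ − Cᵢ), so τᵢ = Vᵢ/Q.
τ₁ = 3.06/0.298 = 10.268 h; τ₂ = 3.47/0.298 = 11.644 h.
Solving the cascade with C₁(0)=C₂(0)=0 gives C₂(t) = C_in[1 − (τ₁ e^(−t/τ₁) − τ₂ e^(−t/τ₂))/(τ₁ − τ₂)].
At t = 19.4: e^(−t/τ₁) = 0.15118, e^(−t/τ₂) = 0.18899.
C₂ = 0.631·[1 − (10.268·0.15118 − 11.644·0.18899)/(-1.3758)] = 0.631·0.52881 = 0.33368 g/L.

0.334 g/L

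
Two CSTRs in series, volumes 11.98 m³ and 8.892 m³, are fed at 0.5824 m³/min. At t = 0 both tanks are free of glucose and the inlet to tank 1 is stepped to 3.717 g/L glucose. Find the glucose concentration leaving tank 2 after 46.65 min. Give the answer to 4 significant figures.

Species balance on tank i: dCᵢ/dt = (Cᵢ₋₁ − Cᵢ)/τᵢ with τᵢ = Vᵢ/Q.
τ₁ = 11.98/0.5824 = 20.5701 min; τ₂ = 8.892/0.5824 = 15.2679 min.
Solving the cascade with C₁(0)=C₂(0)=0 gives C₂(t) = C_in[1 − (τ₁ e^(−t/τ₁) − τ₂ e^(−t/τ₂))/(τ₁ − τ₂)].
At t = 46.65: e^(−t/τ₁) = 0.103534, e^(−t/τ₂) = 0.0471021.
C₂ = 3.717·[1 − (20.5701·0.103534 − 15.2679·0.0471021)/(5.30220)] = 3.717·0.733970 = 2.72817 g/L.

2.728 g/L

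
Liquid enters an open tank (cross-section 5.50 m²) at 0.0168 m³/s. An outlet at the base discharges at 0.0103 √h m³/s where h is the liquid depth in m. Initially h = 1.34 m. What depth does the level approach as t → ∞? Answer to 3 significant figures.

A dh/dt = Q_in − 0.0103 √h. Steady state requires inflow = outflow:
Q_in = 0.0103 √h_ss ⇒ √h_ss = 0.0168/0.0103 = 1.6311.
h_ss = 1.6311² = 2.6604 m. (Since h₀ = 1.34 m < h_ss, the level will rise toward this value.)

2.66 m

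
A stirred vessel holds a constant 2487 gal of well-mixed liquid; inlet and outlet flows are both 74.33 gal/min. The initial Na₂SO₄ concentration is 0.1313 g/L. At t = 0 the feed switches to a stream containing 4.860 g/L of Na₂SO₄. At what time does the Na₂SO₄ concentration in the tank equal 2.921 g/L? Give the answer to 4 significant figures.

29.83 min

Species balance: V dC/dt = Q(C_in − C) ⇒ τ = V/Q = 33.4589 min.
C(t) = C_in + (C₀ − C_in) e^(−t/τ). Set C = 2.921 and solve for t:
e^(−t/τ) = (C − C_in)/(C₀ − C_in) = (2.921 − 4.860)/(0.1313 − 4.860) = 0.410049
t = −τ ln(…) = 33.4589 × 0.891478 = 29.8279 min.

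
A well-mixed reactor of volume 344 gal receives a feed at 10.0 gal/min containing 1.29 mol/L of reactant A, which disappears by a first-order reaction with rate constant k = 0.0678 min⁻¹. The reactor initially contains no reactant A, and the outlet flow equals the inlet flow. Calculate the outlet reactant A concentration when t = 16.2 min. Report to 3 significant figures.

Species balance: V dC/dt = Q C_in − Q C − k V C.
dC/dt = (Q/V) C_in − (Q/V + k) C; effective rate a = Q/V + k = 0.029070 + 0.0678 = 0.096870 min⁻¹.
C_ss = Q C_in/(Q + kV) = 0.38712 mol/L; C(t) = C_ss + (C₀ − C_ss) e^(−a t).
C(16.2) = 0.38712 + (-0.38712)·e^(−0.096870·16.2) = 0.38712 + (-0.38712)·0.20819 = 0.30652 mol/L.

0.307 mol/L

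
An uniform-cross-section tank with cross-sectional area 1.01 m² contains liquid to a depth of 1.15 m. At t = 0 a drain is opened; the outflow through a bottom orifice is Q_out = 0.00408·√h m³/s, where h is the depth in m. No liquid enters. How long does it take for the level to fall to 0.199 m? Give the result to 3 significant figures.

310 s

Volume balance on the tank: A dh/dt = −0.00408 √h.
Separate and integrate: 2(√h − √h₀) = −(0.00408/A) t.
t = 2A(√h₀ − √h)/0.00408 = 2·1.01·(√1.15 − √0.199)/0.00408
  = 2.0200 × (1.0724 − 0.44609) / 0.00408 = 310.07 s.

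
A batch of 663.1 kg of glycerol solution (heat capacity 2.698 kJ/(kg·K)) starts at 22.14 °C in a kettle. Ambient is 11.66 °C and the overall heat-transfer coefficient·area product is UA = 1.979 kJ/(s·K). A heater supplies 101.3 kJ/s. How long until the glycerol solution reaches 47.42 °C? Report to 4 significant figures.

877.1 s

First-law balance (no shaft work): M c_p dT/dt = −UA(T − T_amb) + Q̇.
τ = M c_p/UA = 904.014 s; T_ss = T_amb + Q̇/UA = 11.66 + 101.3/1.979 = 62.8475 °C.
T(t) = T_ss + (T₀ − T_ss)e^(−t/τ); set T = 47.42:
t = −τ ln[(T − T_ss)/(T₀ − T_ss)] = −904.014 · ln(0.378984) = 877.130 s.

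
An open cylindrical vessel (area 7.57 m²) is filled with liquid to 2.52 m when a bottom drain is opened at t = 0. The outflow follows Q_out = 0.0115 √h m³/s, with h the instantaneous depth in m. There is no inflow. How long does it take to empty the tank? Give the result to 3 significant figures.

With no inflow, A dh/dt = −0.0115 √h.
This is separable: 2 d(√h)/dt = −0.0115/A, so √h = √h₀ − (0.0115/(2A)) t.
Tank is empty when √h = 0: t_empty = 2A√h₀/0.0115.
t_empty = 2·7.57·√2.52/0.0115 = 15.140·1.5875/0.0115 = 2089.9 s.

2090 s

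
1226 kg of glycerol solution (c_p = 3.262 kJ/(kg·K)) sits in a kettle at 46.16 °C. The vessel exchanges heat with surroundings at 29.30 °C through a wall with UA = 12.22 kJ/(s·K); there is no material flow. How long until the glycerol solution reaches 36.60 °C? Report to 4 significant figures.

273.9 s

Heat balance on the well-mixed liquid: M c_p dT/dt = −UA(T − T_amb).
τ = M c_p/UA = 327.268 s; T_ss = T_amb = 29.3000 °C.
T(t) = T_ss + (T₀ − T_ss)e^(−t/τ); set T = 36.60:
t = −τ ln[(T − T_ss)/(T₀ − T_ss)] = −327.268 · ln(0.432977) = 273.946 s.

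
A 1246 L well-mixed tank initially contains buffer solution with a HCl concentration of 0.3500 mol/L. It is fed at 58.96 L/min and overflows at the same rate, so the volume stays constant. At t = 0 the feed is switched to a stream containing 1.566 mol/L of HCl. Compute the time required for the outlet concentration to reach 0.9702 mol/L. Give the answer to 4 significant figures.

Unsteady species balance (constant V, well mixed): V dC/dt = Q(C_in − C), so τ = V/Q = 21.1330 min.
C(t) = C_in + (C₀ − C_in) e^(−t/τ). Set C = 0.9702 and solve for t:
e^(−t/τ) = (C − C_in)/(C₀ − C_in) = (0.9702 − 1.566)/(0.3500 − 1.566) = 0.489967
t = −τ ln(…) = 21.1330 × 0.713417 = 15.0766 min.

15.08 min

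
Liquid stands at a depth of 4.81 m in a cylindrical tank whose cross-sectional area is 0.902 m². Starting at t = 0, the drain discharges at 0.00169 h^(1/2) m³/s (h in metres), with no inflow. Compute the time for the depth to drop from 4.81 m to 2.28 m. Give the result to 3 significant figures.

Mass balance (ρ constant): A dh/dt = −0.00169 √h.
Separate and integrate: 2(√h − √h₀) = −(0.00169/A) t.
t = 2A(√h₀ − √h)/0.00169 = 2·0.902·(√4.81 − √2.28)/0.00169
  = 1.8040 × (2.1932 − 1.5100) / 0.00169 = 729.29 s.

729 s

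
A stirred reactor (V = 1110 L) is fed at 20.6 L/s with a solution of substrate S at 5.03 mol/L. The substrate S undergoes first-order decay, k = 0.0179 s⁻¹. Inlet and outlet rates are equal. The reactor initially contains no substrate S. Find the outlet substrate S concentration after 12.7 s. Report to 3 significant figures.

V dC/dt = Q(C_in − C) − k V C.
dC/dt = (Q/V) C_in − (Q/V + k) C; effective rate a = Q/V + k = 0.018559 + 0.0179 = 0.036459 s⁻¹.
C_ss = Q C_in/(Q + kV) = 2.5604 mol/L; C(t) = C_ss + (C₀ − C_ss) e^(−a t).
C(12.7) = 2.5604 + (-2.5604)·e^(−0.036459·12.7) = 2.5604 + (-2.5604)·0.62938 = 0.94895 mol/L.

0.949 mol/L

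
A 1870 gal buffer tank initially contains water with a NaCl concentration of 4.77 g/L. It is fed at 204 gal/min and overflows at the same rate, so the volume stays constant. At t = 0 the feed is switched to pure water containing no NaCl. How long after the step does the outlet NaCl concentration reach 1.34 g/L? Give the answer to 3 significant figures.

11.6 min

Mass balance on the solute (V constant): V dC/dt = Q(C_in − C), so τ = V/Q = 9.1667 min.
C(t) = C_in + (C₀ − C_in) e^(−t/τ). Set C = 1.34 and solve for t:
e^(−t/τ) = (C − C_in)/(C₀ − C_in) = (1.34 − 0)/(4.77 − 0) = 0.28092
t = −τ ln(…) = 9.1667 × 1.2697 = 11.639 min.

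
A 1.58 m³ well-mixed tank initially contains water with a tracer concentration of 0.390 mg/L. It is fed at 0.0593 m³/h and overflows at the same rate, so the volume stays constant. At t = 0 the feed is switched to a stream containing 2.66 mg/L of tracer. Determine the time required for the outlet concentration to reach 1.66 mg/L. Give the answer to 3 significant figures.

Mass balance on the solute (V constant): V dC/dt = Q(C_in − C), so τ = V/Q = 26.644 h.
C(t) = C_in + (C₀ − C_in) e^(−t/τ). Set C = 1.66 and solve for t:
e^(−t/τ) = (C − C_in)/(C₀ − C_in) = (1.66 − 2.66)/(0.390 − 2.66) = 0.44053
t = −τ ln(…) = 26.644 × 0.81978 = 21.842 h.

21.8 h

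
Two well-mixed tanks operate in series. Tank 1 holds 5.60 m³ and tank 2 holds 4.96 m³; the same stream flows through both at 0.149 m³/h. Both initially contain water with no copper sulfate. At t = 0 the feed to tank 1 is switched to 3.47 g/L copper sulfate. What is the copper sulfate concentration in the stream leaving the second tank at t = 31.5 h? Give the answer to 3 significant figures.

Each tank obeys Vᵢ dCᵢ/dt = Q(Cᵢ₋₁ − Cᵢ), so τᵢ = Vᵢ/Q.
τ₁ = 5.60/0.149 = 37.584 h; τ₂ = 4.96/0.149 = 33.289 h.
Tank 1: C₁ = C_in(1 − e^(−t/τ₁)). Tank 2 (τ₁ ≠ τ₂): C₂ = C_in[1 − (τ₁ e^(−t/τ₁) − τ₂ e^(−t/τ₂))/(τ₁ − τ₂)].
At t = 31.5: e^(−t/τ₁) = 0.43252, e^(−t/τ₂) = 0.38819.
C₂ = 3.47·[1 − (37.584·0.43252 − 33.289·0.38819)/(4.2953)] = 3.47·0.22389 = 0.77689 g/L.

0.777 g/L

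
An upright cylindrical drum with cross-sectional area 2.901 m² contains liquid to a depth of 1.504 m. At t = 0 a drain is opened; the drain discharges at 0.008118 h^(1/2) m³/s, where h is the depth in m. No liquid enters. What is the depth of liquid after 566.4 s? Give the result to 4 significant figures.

With no inflow, A dh/dt = −0.008118 √h.
∫ h^(−1/2) dh = −(0.008118/A) ∫ dt, giving 2√h = 2√h₀ − (0.008118/A) t.
√h = √1.504 − 0.008118·566.4/(2·2.901) = 1.22638 − 0.792491 = 0.433885.
h = 0.433885² = 0.188257 m.

0.1883 m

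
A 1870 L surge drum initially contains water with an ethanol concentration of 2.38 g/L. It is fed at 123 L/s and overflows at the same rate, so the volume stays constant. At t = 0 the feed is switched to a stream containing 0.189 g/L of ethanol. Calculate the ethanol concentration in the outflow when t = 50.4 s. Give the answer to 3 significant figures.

0.269 g/L

Transient balance on the dissolved component: V dC/dt = Q(C_in − C).
Rewrite as dC/dt + C/τ = C_in/τ, τ = V/Q = 15.203 s.
Integrating: C(t) = C_in + (C₀ − C_in) e^(−t/τ).
C(50.4) = 0.189 + (2.38 − 0.189)·e^(−50.4/15.203) = 0.189 + (2.1910)·0.036331 = 0.26860 g/L.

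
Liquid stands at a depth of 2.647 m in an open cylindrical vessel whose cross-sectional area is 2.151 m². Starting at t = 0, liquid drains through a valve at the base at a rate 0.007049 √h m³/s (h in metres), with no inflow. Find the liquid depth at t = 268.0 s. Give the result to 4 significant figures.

1.411 m

A dh/dt = −Q_out = −0.007049 √h.
∫ h^(−1/2) dh = −(0.007049/A) ∫ dt, giving 2√h = 2√h₀ − (0.007049/A) t.
√h = √2.647 − 0.007049·268.0/(2·2.151) = 1.62696 − 0.439129 = 1.18783.
h = 1.18783² = 1.41094 m.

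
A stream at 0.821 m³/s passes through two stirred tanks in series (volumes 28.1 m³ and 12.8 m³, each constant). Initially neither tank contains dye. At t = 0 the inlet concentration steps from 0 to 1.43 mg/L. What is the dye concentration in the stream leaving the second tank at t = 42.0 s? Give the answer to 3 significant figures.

Species balance on tank i: dCᵢ/dt = (Cᵢ₋₁ − Cᵢ)/τᵢ with τᵢ = Vᵢ/Q.
τ₁ = 28.1/0.821 = 34.227 s; τ₂ = 12.8/0.821 = 15.591 s.
Tank 1: C₁ = C_in(1 − e^(−t/τ₁)). Tank 2 (τ₁ ≠ τ₂): C₂ = C_in[1 − (τ₁ e^(−t/τ₁) − τ₂ e^(−t/τ₂))/(τ₁ − τ₂)].
At t = 42.0: e^(−t/τ₁) = 0.29314, e^(−t/τ₂) = 0.067616.
C₂ = 1.43·[1 − (34.227·0.29314 − 15.591·0.067616)/(18.636)] = 1.43·0.51819 = 0.74102 mg/L.

0.741 mg/L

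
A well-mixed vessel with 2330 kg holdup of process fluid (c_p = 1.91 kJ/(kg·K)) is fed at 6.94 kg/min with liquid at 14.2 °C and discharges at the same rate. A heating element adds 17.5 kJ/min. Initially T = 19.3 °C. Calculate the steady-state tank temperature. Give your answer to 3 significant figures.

15.5 °C

M c_p dT/dt = ṁ c_p (T_in − T) + Q̇.
At steady state dT/dt = 0 ⇒ T_ss = T_in + Q̇/(ṁ c_p) = 14.2 + 17.5/(6.94·1.91) = 15.520 °C.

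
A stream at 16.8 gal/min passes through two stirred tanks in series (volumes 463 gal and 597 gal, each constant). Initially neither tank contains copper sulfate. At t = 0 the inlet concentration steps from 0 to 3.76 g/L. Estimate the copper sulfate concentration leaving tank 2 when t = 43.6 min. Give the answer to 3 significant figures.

Species balance on tank i: dCᵢ/dt = (Cᵢ₋₁ − Cᵢ)/τᵢ with τᵢ = Vᵢ/Q.
τ₁ = 463/16.8 = 27.560 min; τ₂ = 597/16.8 = 35.536 min.
Solving the cascade with C₁(0)=C₂(0)=0 gives C₂(t) = C_in[1 − (τ₁ e^(−t/τ₁) − τ₂ e^(−t/τ₂))/(τ₁ − τ₂)].
At t = 43.6: e^(−t/τ₁) = 0.20556, e^(−t/τ₂) = 0.29319.
C₂ = 3.76·[1 − (27.560·0.20556 − 35.536·0.29319)/(-7.9762)] = 3.76·0.40402 = 1.5191 g/L.

1.52 g/L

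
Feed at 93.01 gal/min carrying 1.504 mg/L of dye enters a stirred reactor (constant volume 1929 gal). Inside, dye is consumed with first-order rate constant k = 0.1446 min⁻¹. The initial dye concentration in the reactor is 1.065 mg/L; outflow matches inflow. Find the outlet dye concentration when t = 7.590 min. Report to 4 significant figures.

0.5355 mg/L

Species balance: V dC/dt = Q C_in − Q C − k V C.
This is linear with rate a = Q/V + k = 0.192817 min⁻¹.
C_ss = Q C_in/(Q + kV) = 0.376098 mg/L; C(t) = C_ss + (C₀ − C_ss) e^(−a t).
C(7.590) = 0.376098 + (0.688902)·e^(−0.192817·7.590) = 0.376098 + (0.688902)·0.231430 = 0.535530 mg/L.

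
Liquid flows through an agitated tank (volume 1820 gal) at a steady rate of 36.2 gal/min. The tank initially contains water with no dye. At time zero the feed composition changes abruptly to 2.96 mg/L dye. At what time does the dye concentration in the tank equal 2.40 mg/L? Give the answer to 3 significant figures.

83.7 min

Unsteady species balance (constant V, well mixed): V dC/dt = Q(C_in − C), so τ = V/Q = 50.276 min.
C(t) = C_in + (C₀ − C_in) e^(−t/τ). Set C = 2.40 and solve for t:
e^(−t/τ) = (C − C_in)/(C₀ − C_in) = (2.40 − 2.96)/(0 − 2.96) = 0.18919
t = −τ ln(…) = 50.276 × 1.6650 = 83.710 min.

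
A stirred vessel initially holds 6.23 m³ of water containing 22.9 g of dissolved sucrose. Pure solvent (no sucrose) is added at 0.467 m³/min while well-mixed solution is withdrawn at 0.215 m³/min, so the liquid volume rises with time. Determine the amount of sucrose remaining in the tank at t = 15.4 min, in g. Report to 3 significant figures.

15.2 g

Total volume: dV/dt = Q_in − Q_out = 0.25200 m³/min, so V(t) = 6.23 + 0.25200 t and V(15.4) = 10.111 m³.
No sucrose enters, so dm/dt = −Q_out · (m/V).
Separate: dm/m = −Q_out dt/V(t) ⇒ ln(m/m₀) = −(Q_out/(Q_in−Q_out)) ln(V/V₀).
m = m₀ (V₀/V)^(Q_out/(Q_in−Q_out)) = 22.9 × (6.23/10.111)^(0.85317) = 15.150 g.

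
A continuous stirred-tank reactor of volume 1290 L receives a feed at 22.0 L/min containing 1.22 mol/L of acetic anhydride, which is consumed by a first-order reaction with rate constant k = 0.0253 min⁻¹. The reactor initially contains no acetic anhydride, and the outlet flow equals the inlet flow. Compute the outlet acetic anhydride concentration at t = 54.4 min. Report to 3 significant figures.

V dC/dt = Q(C_in − C) − k V C.
This is linear with rate a = Q/V + k = 0.042354 min⁻¹.
C_ss = Q C_in/(Q + kV) = 0.49124 mol/L; C(t) = C_ss + (C₀ − C_ss) e^(−a t).
C(54.4) = 0.49124 + (-0.49124)·e^(−0.042354·54.4) = 0.49124 + (-0.49124)·0.099851 = 0.44219 mol/L.

0.442 mol/L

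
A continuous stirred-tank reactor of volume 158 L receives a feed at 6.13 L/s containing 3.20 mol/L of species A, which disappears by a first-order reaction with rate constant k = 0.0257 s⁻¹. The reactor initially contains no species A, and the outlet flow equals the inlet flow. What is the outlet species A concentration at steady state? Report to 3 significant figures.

1.92 mol/L

Accumulation = in − out − consumed: V dC/dt = Q C_in − Q C − k V C.
Steady state (dC/dt = 0): C_ss = Q C_in/(Q + kV) = C_in/(1 + kV/Q).
C_ss = 6.13·3.20/(6.13 + 0.0257·158) = 19.616/10.191 = 1.9249 mol/L.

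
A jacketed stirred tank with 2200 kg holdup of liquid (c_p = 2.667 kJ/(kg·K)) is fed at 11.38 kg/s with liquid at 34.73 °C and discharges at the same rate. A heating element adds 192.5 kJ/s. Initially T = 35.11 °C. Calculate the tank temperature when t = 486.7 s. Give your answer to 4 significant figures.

Unsteady energy balance on the tank contents: M c_p dT/dt = ṁ c_p (T_in − T) + 192.5.
τ = M/ṁ = 193.322 s; T_ss = T_in + Q̇/(ṁ c_p) = 34.73 + 192.5/(11.38·2.667) = 41.0726 °C.
Solution: T(t) = T_ss + (T₀ − T_ss) e^(−t/τ).
T(486.7) = 41.0726 + (-5.96257)·e^(−486.7/193.322) = 41.0726 + (-5.96257)·0.0806557 = 40.5917 °C.

40.59 °C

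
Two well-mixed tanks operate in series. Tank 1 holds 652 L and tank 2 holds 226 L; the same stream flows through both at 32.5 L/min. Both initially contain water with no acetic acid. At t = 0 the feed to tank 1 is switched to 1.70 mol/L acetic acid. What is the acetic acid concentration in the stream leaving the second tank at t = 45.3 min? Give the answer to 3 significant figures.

Each tank obeys Vᵢ dCᵢ/dt = Q(Cᵢ₋₁ − Cᵢ), so τᵢ = Vᵢ/Q.
τ₁ = 652/32.5 = 20.062 min; τ₂ = 226/32.5 = 6.9538 min.
Solving the cascade with C₁(0)=C₂(0)=0 gives C₂(t) = C_in[1 − (τ₁ e^(−t/τ₁) − τ₂ e^(−t/τ₂))/(τ₁ − τ₂)].
At t = 45.3: e^(−t/τ₁) = 0.10455, e^(−t/τ₂) = 0.0014820.
C₂ = 1.70·[1 − (20.062·0.10455 − 6.9538·0.0014820)/(13.108)] = 1.70·0.84076 = 1.4293 mol/L.

1.43 mol/L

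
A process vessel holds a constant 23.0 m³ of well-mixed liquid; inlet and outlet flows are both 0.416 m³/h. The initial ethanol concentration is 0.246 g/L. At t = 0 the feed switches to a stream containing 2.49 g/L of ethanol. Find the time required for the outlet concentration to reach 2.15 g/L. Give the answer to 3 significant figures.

Transient balance on the dissolved component: V dC/dt = Q(C_in − C), so τ = V/Q = 55.288 h.
C(t) = C_in + (C₀ − C_in) e^(−t/τ). Set C = 2.15 and solve for t:
e^(−t/τ) = (C − C_in)/(C₀ − C_in) = (2.15 − 2.49)/(0.246 − 2.49) = 0.15152
t = −τ ln(…) = 55.288 × 1.8871 = 104.33 h.

104 h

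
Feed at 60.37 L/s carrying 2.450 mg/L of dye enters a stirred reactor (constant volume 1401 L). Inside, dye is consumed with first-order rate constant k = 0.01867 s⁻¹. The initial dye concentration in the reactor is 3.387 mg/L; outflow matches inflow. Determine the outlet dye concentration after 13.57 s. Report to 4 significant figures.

2.435 mg/L

Accumulation = in − out − consumed: V dC/dt = Q C_in − Q C − k V C.
This is linear with rate a = Q/V + k = 0.0617606 s⁻¹.
C_ss = Q C_in/(Q + kV) = 1.70937 mg/L; C(t) = C_ss + (C₀ − C_ss) e^(−a t).
C(13.57) = 1.70937 + (1.67763)·e^(−0.0617606·13.57) = 1.70937 + (1.67763)·0.432535 = 2.43501 mg/L.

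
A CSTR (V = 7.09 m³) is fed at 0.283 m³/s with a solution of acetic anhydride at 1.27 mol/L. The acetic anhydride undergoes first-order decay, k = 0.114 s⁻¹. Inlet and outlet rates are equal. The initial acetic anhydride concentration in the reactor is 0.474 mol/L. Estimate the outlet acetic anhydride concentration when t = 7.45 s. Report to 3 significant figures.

Species balance: V dC/dt = Q C_in − Q C − k V C.
This is linear with rate a = Q/V + k = 0.15392 s⁻¹.
C_ss = Q C_in/(Q + kV) = 0.32935 mol/L; C(t) = C_ss + (C₀ − C_ss) e^(−a t).
C(7.45) = 0.32935 + (0.14465)·e^(−0.15392·7.45) = 0.32935 + (0.14465)·0.31769 = 0.37531 mol/L.

0.375 mol/L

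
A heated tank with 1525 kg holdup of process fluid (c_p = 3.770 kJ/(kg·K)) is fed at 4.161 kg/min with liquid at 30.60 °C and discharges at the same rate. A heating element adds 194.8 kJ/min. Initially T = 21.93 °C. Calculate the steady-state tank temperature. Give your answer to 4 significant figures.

43.02 °C

M c_p dT/dt = ṁ c_p (T_in − T) + Q̇.
At steady state dT/dt = 0 ⇒ T_ss = T_in + Q̇/(ṁ c_p) = 30.60 + 194.8/(4.161·3.770) = 43.0179 °C.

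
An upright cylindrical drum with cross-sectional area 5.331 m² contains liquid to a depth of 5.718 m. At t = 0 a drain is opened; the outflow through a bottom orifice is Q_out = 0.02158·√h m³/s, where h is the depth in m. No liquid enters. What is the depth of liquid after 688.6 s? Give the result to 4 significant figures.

A dh/dt = −Q_out = −0.02158 √h.
This is separable: 2 d(√h)/dt = −0.02158/A, so √h = √h₀ − (0.02158/(2A)) t.
√h = √5.718 − 0.02158·688.6/(2·5.331) = 2.39123 − 1.39373 = 0.997500.
h = 0.997500² = 0.995007 m.

0.9950 m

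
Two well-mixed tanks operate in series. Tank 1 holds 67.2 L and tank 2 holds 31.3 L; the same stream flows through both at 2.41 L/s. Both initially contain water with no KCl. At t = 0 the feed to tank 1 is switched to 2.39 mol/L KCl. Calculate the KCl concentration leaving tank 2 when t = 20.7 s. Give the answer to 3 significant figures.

Each tank obeys Vᵢ dCᵢ/dt = Q(Cᵢ₋₁ − Cᵢ), so τᵢ = Vᵢ/Q.
τ₁ = 67.2/2.41 = 27.884 s; τ₂ = 31.3/2.41 = 12.988 s.
Solving the cascade with C₁(0)=C₂(0)=0 gives C₂(t) = C_in[1 − (τ₁ e^(−t/τ₁) − τ₂ e^(−t/τ₂))/(τ₁ − τ₂)].
At t = 20.7: e^(−t/τ₁) = 0.47599, e^(−t/τ₂) = 0.20315.
C₂ = 2.39·[1 − (27.884·0.47599 − 12.988·0.20315)/(14.896)] = 2.39·0.28613 = 0.68386 mol/L.

0.684 mol/L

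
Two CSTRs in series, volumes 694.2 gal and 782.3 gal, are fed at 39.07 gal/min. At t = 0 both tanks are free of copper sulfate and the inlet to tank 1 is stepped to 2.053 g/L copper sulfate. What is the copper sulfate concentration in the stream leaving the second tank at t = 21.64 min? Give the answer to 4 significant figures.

0.6528 g/L

Time constants: τᵢ = Vᵢ/Q for each well-mixed tank.
τ₁ = 694.2/39.07 = 17.7681 min; τ₂ = 782.3/39.07 = 20.0230 min.
Solving the cascade with C₁(0)=C₂(0)=0 gives C₂(t) = C_in[1 − (τ₁ e^(−t/τ₁) − τ₂ e^(−t/τ₂))/(τ₁ − τ₂)].
At t = 21.64: e^(−t/τ₁) = 0.295847, e^(−t/τ₂) = 0.339339.
C₂ = 2.053·[1 − (17.7681·0.295847 − 20.0230·0.339339)/(-2.25493)] = 2.053·0.317957 = 0.652767 g/L.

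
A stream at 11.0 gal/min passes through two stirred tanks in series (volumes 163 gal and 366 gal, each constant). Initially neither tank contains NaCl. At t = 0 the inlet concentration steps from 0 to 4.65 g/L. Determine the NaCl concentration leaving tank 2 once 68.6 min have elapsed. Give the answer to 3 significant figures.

3.62 g/L

Time constants: τᵢ = Vᵢ/Q for each well-mixed tank.
τ₁ = 163/11.0 = 14.818 min; τ₂ = 366/11.0 = 33.273 min.
Solving the cascade with C₁(0)=C₂(0)=0 gives C₂(t) = C_in[1 − (τ₁ e^(−t/τ₁) − τ₂ e^(−t/τ₂))/(τ₁ − τ₂)].
At t = 68.6: e^(−t/τ₁) = 0.0097601, e^(−t/τ₂) = 0.12723.
C₂ = 4.65·[1 − (14.818·0.0097601 − 33.273·0.12723)/(-18.455)] = 4.65·0.77844 = 3.6198 g/L.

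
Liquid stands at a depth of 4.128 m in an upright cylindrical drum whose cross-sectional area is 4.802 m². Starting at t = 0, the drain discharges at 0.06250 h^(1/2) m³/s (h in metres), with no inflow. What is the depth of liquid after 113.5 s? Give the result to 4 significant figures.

1.672 m

Mass balance (ρ constant): A dh/dt = −0.06250 √h.
Separate and integrate: 2(√h − √h₀) = −(0.06250/A) t.
√h = √4.128 − 0.06250·113.5/(2·4.802) = 2.03175 − 0.738625 = 1.29312.
h = 1.29312² = 1.67217 m.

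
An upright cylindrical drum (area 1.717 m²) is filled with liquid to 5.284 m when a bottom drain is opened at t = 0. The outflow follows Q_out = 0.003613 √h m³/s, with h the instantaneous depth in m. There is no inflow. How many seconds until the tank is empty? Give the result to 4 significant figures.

A dh/dt = −Q_out = −0.003613 √h.
This is separable: 2 d(√h)/dt = −0.003613/A, so √h = √h₀ − (0.003613/(2A)) t.
Set h = 0: 2√h₀ = (0.003613/A) t_empty ⇒ t_empty = 2A√h₀/0.003613.
t_empty = 2·1.717·√5.284/0.003613 = 3.43400·2.29870/0.003613 = 2184.81 s.

2185 s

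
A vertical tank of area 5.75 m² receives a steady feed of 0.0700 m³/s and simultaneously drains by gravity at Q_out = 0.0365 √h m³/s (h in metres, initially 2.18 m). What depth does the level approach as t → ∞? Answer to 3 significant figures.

3.68 m

Level balance: A dh/dt = 0.0700 − 0.0365 √h. Setting dh/dt = 0:
Q_in = 0.0365 √h_ss ⇒ √h_ss = 0.0700/0.0365 = 1.9178.
h_ss = 1.9178² = 3.6780 m. (Since h₀ = 2.18 m < h_ss, the level will rise toward this value.)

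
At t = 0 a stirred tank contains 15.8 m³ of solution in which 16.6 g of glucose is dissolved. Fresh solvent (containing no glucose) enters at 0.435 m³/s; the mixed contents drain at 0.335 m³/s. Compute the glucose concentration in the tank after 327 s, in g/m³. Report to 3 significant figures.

Let m(t) be the amount of glucose. Volume: V(t) = V₀ + (Q_in − Q_out) t = 15.8 + 0.10000 t; V(327) = 48.500 m³.
No glucose enters, so dm/dt = −Q_out · (m/V).
dm/m = −Q_out dt/(V₀ + 0.10000 t); integrating gives ln(m/m₀) = −(Q_out/(Q_in−Q_out)) ln(V/V₀).
m = m₀ (V₀/V)^(Q_out/(Q_in−Q_out)) = 16.6 × (15.8/48.500)^(3.3500) = 0.38759 g.
C = m/V = 0.38759/48.500 = 0.0079916 g/m³.

0.00799 g/m³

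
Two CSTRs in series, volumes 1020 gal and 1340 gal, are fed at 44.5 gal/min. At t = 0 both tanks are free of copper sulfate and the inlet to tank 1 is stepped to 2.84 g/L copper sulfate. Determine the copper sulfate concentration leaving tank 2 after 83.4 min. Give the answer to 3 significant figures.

2.33 g/L

Time constants: τᵢ = Vᵢ/Q for each well-mixed tank.
τ₁ = 1020/44.5 = 22.921 min; τ₂ = 1340/44.5 = 30.112 min.
Tank 1: C₁ = C_in(1 − e^(−t/τ₁)). Tank 2 (τ₁ ≠ τ₂): C₂ = C_in[1 − (τ₁ e^(−t/τ₁) − τ₂ e^(−t/τ₂))/(τ₁ − τ₂)].
At t = 83.4: e^(−t/τ₁) = 0.026291, e^(−t/τ₂) = 0.062685.
C₂ = 2.84·[1 − (22.921·0.026291 − 30.112·0.062685)/(-7.1910)] = 2.84·0.82131 = 2.3325 g/L.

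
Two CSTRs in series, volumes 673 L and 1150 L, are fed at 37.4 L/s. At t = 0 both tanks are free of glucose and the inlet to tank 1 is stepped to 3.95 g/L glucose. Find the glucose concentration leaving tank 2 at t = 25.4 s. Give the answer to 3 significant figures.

1.14 g/L

Species balance on tank i: dCᵢ/dt = (Cᵢ₋₁ − Cᵢ)/τᵢ with τᵢ = Vᵢ/Q.
τ₁ = 673/37.4 = 17.995 s; τ₂ = 1150/37.4 = 30.749 s.
Tank 1: C₁ = C_in(1 − e^(−t/τ₁)). Tank 2 (τ₁ ≠ τ₂): C₂ = C_in[1 − (τ₁ e^(−t/τ₁) − τ₂ e^(−t/τ₂))/(τ₁ − τ₂)].
At t = 25.4: e^(−t/τ₁) = 0.24377, e^(−t/τ₂) = 0.43777.
C₂ = 3.95·[1 − (17.995·0.24377 − 30.749·0.43777)/(-12.754)] = 3.95·0.28851 = 1.1396 g/L.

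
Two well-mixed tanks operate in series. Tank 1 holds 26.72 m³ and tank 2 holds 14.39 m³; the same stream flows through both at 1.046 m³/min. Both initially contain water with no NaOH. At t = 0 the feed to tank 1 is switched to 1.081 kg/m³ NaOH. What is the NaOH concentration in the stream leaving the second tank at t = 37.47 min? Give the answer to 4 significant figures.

Time constants: τᵢ = Vᵢ/Q for each well-mixed tank.
τ₁ = 26.72/1.046 = 25.5449 min; τ₂ = 14.39/1.046 = 13.7572 min.
Solving the cascade with C₁(0)=C₂(0)=0 gives C₂(t) = C_in[1 − (τ₁ e^(−t/τ₁) − τ₂ e^(−t/τ₂))/(τ₁ − τ₂)].
At t = 37.47: e^(−t/τ₁) = 0.230656, e^(−t/τ₂) = 0.0656334.
C₂ = 1.081·[1 − (25.5449·0.230656 − 13.7572·0.0656334)/(11.7878)] = 1.081·0.576750 = 0.623467 kg/m³.

0.6235 kg/m³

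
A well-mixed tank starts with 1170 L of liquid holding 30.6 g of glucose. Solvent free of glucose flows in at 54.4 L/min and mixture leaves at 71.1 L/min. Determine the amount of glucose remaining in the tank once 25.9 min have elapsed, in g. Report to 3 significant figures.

4.29 g

Let m(t) be the amount of glucose. Volume: V(t) = V₀ + (Q_in − Q_out) t = 1170 − 16.700 t; V(25.9) = 737.47 L.
Solute balance: dm/dt = 0 − Q_out C = −Q_out m/V(t).
dm/m = −Q_out dt/(V₀ − 16.700 t); integrating gives ln(m/m₀) = −(Q_out/(Q_in−Q_out)) ln(V/V₀).
m = m₀ (V₀/V)^(Q_out/(Q_in−Q_out)) = 30.6 × (1170/737.47)^(-4.2575) = 4.2889 g.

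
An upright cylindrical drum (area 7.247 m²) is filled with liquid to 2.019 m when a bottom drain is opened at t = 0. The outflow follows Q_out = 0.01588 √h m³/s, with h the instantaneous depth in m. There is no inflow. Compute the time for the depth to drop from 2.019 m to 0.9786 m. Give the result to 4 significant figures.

Accumulation of liquid (constant cross-section A): A dh/dt = −0.01588 √h.
Separate and integrate: 2(√h − √h₀) = −(0.01588/A) t.
t = 2A(√h₀ − √h)/0.01588 = 2·7.247·(√2.019 − √0.9786)/0.01588
  = 14.4940 × (1.42092 − 0.989242) / 0.01588 = 393.997 s.

394.0 s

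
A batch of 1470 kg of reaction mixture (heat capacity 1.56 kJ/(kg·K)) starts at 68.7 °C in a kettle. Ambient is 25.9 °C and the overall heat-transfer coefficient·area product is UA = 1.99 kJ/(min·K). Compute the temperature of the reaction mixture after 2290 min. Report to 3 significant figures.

First-law balance (no shaft work): M c_p dT/dt = −UA(T − T_amb).
dT/dt = (T_ss − T)/τ with T_ss = T_amb = 25.900 °C, τ = M c_p/UA = 1470·1.56/1.99 = 1152.4 min.
Integrating: T(t) = T_ss + (T₀ − T_ss) e^(−t/τ).
T(2290) = 25.900 + (42.800)·0.13708 = 31.767 °C.

31.8 °C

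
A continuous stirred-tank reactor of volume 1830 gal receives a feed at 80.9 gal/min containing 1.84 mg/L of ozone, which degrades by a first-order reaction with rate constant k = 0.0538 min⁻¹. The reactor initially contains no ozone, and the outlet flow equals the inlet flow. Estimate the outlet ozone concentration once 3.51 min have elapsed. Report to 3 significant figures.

Accumulation = in − out − consumed: V dC/dt = Q C_in − Q C − k V C.
dC/dt = (Q/V) C_in − (Q/V + k) C; effective rate a = Q/V + k = 0.044208 + 0.0538 = 0.098008 min⁻¹.
C_ss = Q C_in/(Q + kV) = 0.82996 mg/L; C(t) = C_ss + (C₀ − C_ss) e^(−a t).
C(3.51) = 0.82996 + (-0.82996)·e^(−0.098008·3.51) = 0.82996 + (-0.82996)·0.70892 = 0.24158 mg/L.

0.242 mg/L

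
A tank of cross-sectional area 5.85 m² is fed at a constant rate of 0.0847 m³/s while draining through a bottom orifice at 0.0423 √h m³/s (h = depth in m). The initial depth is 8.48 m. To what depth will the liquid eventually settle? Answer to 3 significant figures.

4.01 m

Unsteady balance on liquid volume: A dh/dt = Q_in − 0.0423 √h. At steady state dh/dt = 0:
Q_in = 0.0423 √h_ss ⇒ √h_ss = 0.0847/0.0423 = 2.0024.
h_ss = 2.0024² = 4.0095 m. (Since h₀ = 8.48 m > h_ss, the level will fall toward this value.)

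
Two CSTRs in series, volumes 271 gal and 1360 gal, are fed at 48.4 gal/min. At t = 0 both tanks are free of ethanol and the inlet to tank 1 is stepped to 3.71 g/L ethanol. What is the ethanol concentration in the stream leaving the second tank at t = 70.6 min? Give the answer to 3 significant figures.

Each tank obeys Vᵢ dCᵢ/dt = Q(Cᵢ₋₁ − Cᵢ), so τᵢ = Vᵢ/Q.
τ₁ = 271/48.4 = 5.5992 min; τ₂ = 1360/48.4 = 28.099 min.
Solving the cascade with C₁(0)=C₂(0)=0 gives C₂(t) = C_in[1 − (τ₁ e^(−t/τ₁) − τ₂ e^(−t/τ₂))/(τ₁ − τ₂)].
At t = 70.6: e^(−t/τ₁) = 3.3418e-06, e^(−t/τ₂) = 0.081063.
C₂ = 3.71·[1 − (5.5992·3.3418e-06 − 28.099·0.081063)/(-22.500)] = 3.71·0.89877 = 3.3344 g/L.

3.33 g/L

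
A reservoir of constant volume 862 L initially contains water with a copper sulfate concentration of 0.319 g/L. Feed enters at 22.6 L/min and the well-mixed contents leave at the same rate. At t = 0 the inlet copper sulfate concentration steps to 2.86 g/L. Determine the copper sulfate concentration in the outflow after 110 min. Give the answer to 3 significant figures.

2.72 g/L

Accumulation = in − out for the solute gives V dC/dt = Q(C_in − C).
Time constant τ = V/Q = 862/22.6 = 38.142 min.
Solution: C(t) = C_in + (C₀ − C_in) e^(−t/τ).
C(110) = 2.86 + (0.319 − 2.86)·e^(−110/38.142) = 2.86 + (-2.5410)·0.055911 = 2.7179 g/L.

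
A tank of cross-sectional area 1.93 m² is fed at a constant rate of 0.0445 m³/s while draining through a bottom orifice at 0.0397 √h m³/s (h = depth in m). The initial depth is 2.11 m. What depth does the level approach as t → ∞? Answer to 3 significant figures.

1.26 m

A dh/dt = Q_in − 0.0397 √h. Steady state requires inflow = outflow:
Q_in = 0.0397 √h_ss ⇒ √h_ss = 0.0445/0.0397 = 1.1209.
h_ss = 1.1209² = 1.2564 m. (Since h₀ = 2.11 m > h_ss, the level will fall toward this value.)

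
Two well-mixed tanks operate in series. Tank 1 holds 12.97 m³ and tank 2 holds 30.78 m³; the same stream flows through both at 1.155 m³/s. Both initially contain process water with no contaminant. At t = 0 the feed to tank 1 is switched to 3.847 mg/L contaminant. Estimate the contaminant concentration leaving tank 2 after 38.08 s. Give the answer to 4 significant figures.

Each tank obeys Vᵢ dCᵢ/dt = Q(Cᵢ₋₁ − Cᵢ), so τᵢ = Vᵢ/Q.
τ₁ = 12.97/1.155 = 11.2294 s; τ₂ = 30.78/1.155 = 26.6494 s.
Solving the cascade with C₁(0)=C₂(0)=0 gives C₂(t) = C_in[1 − (τ₁ e^(−t/τ₁) − τ₂ e^(−t/τ₂))/(τ₁ − τ₂)].
At t = 38.08: e^(−t/τ₁) = 0.0336721, e^(−t/τ₂) = 0.239566.
C₂ = 3.847·[1 − (11.2294·0.0336721 − 26.6494·0.239566)/(-15.4199)] = 3.847·0.610494 = 2.34857 mg/L.

2.349 mg/L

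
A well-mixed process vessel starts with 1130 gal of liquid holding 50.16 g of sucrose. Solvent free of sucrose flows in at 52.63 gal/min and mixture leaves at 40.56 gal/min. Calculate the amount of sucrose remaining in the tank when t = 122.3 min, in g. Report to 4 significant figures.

Let m(t) be the amount of sucrose. Volume: V(t) = V₀ + (Q_in − Q_out) t = 1130 + 12.0700 t; V(122.3) = 2606.16 gal.
Solute balance: dm/dt = 0 − Q_out C = −Q_out m/V(t).
dm/m = −Q_out dt/(V₀ + 12.0700 t); integrating gives ln(m/m₀) = −(Q_out/(Q_in−Q_out)) ln(V/V₀).
m = m₀ (V₀/V)^(Q_out/(Q_in−Q_out)) = 50.16 × (1130/2606.16)^(3.36040) = 3.02547 g.

3.025 g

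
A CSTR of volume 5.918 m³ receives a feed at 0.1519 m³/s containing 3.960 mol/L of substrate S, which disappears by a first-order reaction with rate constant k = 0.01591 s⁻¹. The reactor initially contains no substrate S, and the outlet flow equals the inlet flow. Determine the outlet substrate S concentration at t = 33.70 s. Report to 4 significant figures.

V dC/dt = Q(C_in − C) − k V C.
dC/dt = (Q/V) C_in − (Q/V + k) C; effective rate a = Q/V + k = 0.0256675 + 0.01591 = 0.0415775 s⁻¹.
C_ss = Q C_in/(Q + kV) = 2.44467 mol/L; C(t) = C_ss + (C₀ − C_ss) e^(−a t).
C(33.70) = 2.44467 + (-2.44467)·e^(−0.0415775·33.70) = 2.44467 + (-2.44467)·0.246311 = 1.84252 mol/L.

1.843 mol/L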